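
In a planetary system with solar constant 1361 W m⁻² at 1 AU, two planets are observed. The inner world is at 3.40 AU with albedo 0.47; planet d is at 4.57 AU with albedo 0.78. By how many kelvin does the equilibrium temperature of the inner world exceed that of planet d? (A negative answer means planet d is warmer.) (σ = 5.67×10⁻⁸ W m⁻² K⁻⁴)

T_eq = [S₀(1−A)/(4σd²)]^(1/4), so T ∝ (1−A)^(1/4) / √d.
T₁ = [1361×0.53/(4×5.67×10⁻⁸×3.40²)]^(1/4) = 128.79 K.
T₂ = [1361×0.22/(4×5.67×10⁻⁸×4.57²)]^(1/4) = 89.17 K.

ΔT ≈ 39.6 K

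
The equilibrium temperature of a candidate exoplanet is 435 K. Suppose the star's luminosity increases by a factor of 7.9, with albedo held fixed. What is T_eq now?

T_eq ≈ 729 K

T_eq ∝ L^(1/4) · d^(−1/2).
T′ = 435 × 7.9^(1/4) = 729 K.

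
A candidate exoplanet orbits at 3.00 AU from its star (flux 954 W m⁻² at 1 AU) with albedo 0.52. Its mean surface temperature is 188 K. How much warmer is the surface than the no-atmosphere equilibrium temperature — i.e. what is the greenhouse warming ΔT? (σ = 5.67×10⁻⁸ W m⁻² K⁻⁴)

ΔT ≈ 65.6 K

S = 954/3.00² = 106.0 W m⁻².
T_eq = [S(1−A)/(4σ)]^(1/4) = [106.0×0.48/(4×5.67×10⁻⁸)]^(1/4) = 122.4 K.
ΔT = T_surf − T_eq = 188 − 122.4.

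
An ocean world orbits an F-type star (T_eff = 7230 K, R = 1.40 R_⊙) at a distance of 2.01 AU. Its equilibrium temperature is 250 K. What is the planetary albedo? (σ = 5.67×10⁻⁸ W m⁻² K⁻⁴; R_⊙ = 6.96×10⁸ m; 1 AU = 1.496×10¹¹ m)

R_⋆ = 1.40 × 6.96×10⁸ = 9.74×10⁸ m.
d = 2.01 AU = 3.01×10¹¹ m.
L = 4πR_⋆²σT_⋆⁴ = 4π(9.74×10⁸)² × 5.67×10⁻⁸ × (7230)⁴ = 1.85×10²⁷ W.
S = L/(4πd²) = 1630 W m⁻².
From T_eq⁴ = S(1−A)/(4σ): 1−A = 4σT_eq⁴/S.
1−A = 4 × 5.67×10⁻⁸ × (250)⁴ / 1630 = 0.545.

A ≈ 0.46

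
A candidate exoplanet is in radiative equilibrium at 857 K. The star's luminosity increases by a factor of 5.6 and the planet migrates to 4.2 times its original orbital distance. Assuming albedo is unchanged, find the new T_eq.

T_eq ≈ 643 K

T_eq ∝ L^(1/4) · d^(−1/2).
T′ = 857 × 5.6^(1/4) / 4.2^(1/2) = 643 K.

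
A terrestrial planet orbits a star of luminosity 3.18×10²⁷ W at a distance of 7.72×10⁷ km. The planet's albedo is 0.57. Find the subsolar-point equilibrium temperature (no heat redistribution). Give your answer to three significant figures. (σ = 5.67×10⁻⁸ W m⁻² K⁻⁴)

d = 7.72×10⁷ km = 7.72×10¹⁰ m.
Flux: S = L/(4πd²) = 3.18×10²⁷/(4π×(7.72×10¹⁰)²) = 4.25×10⁴ W m⁻².
At the subsolar point the surface absorbs S(1−A) and emits σT⁴ per unit area — no factor of 4, since only the local patch is in balance.
T = [4.25×10⁴ × 0.43 / 5.67×10⁻⁸]^(1/4) = (3.22×10¹¹)^(1/4) = 753 K.

T_ss ≈ 753 K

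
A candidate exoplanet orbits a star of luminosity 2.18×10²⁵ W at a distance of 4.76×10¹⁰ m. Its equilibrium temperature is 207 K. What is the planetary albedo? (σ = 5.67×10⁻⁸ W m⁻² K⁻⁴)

Flux: S = L/(4πd²) = 2.18×10²⁵/(4π×(4.76×10¹⁰)²) = 766 W m⁻².
From T_eq⁴ = S(1−A)/(4σ): 1−A = 4σT_eq⁴/S.
1−A = 4 × 5.67×10⁻⁸ × (207)⁴ / 766 = 0.544.

A ≈ 0.46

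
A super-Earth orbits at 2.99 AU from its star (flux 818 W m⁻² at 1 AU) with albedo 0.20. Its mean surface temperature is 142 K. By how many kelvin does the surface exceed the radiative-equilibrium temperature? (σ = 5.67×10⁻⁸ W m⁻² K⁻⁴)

ΔT ≈ 8.0 K

S = 818/2.99² = 91.50 W m⁻².
T_eq = [S(1−A)/(4σ)]^(1/4) = [91.50×0.80/(4×5.67×10⁻⁸)]^(1/4) = 134.0 K.
ΔT = T_surf − T_eq = 142 − 134.0.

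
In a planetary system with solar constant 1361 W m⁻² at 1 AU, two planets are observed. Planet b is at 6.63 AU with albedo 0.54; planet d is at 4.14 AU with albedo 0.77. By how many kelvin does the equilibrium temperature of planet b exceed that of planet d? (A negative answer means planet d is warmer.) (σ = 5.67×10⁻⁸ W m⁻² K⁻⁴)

ΔT ≈ -5.7 K

T_eq = [S₀(1−A)/(4σd²)]^(1/4), so T ∝ (1−A)^(1/4) / √d.
T₁ = [1361×0.46/(4×5.67×10⁻⁸×6.63²)]^(1/4) = 89.02 K.
T₂ = [1361×0.23/(4×5.67×10⁻⁸×4.14²)]^(1/4) = 94.73 K.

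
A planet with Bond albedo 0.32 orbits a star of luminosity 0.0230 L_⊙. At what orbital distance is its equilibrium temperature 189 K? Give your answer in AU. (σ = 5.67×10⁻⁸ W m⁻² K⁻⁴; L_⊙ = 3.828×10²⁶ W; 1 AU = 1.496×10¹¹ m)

d ≈ 0.271 AU

L = 0.0230 × 3.828×10²⁶ = 8.80×10²⁴ W.
From T_eq⁴ = L(1−A)/(16πσd²): d = √[L(1−A)/(16πσT_eq⁴)].
d = √[8.80×10²⁴ × 0.68 / (16π × 5.67×10⁻⁸ × (189)⁴)] = 4.06×10¹⁰ m = 0.271 AU.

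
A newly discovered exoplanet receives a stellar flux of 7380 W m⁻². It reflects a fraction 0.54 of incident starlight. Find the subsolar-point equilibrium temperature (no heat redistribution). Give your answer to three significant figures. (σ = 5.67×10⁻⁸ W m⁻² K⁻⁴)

T_ss ≈ 495 K

At the subsolar point the surface absorbs S(1−A) and emits σT⁴ per unit area — no factor of 4, since only the local patch is in balance.
T = [7380 × 0.46 / 5.67×10⁻⁸]^(1/4) = (5.99×10¹⁰)^(1/4) = 495 K.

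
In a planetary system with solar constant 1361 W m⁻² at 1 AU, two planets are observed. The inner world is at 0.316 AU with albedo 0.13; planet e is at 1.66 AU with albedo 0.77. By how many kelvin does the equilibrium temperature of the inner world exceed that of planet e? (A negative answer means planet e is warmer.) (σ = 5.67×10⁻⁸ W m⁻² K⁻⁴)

ΔT ≈ 328.6 K

T_eq = [S₀(1−A)/(4σd²)]^(1/4), so T ∝ (1−A)^(1/4) / √d.
T₁ = [1361×0.87/(4×5.67×10⁻⁸×0.316²)]^(1/4) = 478.18 K.
T₂ = [1361×0.23/(4×5.67×10⁻⁸×1.66²)]^(1/4) = 149.60 K.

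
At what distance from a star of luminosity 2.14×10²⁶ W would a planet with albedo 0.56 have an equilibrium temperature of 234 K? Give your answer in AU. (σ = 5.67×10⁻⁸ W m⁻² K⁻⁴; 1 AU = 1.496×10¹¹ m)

d ≈ 0.702 AU

From T_eq⁴ = L(1−A)/(16πσd²): d = √[L(1−A)/(16πσT_eq⁴)].
d = √[2.14×10²⁶ × 0.44 / (16π × 5.67×10⁻⁸ × (234)⁴)] = 1.05×10¹¹ m = 0.702 AU.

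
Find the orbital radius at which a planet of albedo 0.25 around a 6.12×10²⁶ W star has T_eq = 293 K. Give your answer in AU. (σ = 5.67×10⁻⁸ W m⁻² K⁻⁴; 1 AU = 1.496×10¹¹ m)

d ≈ 0.988 AU

From T_eq⁴ = L(1−A)/(16πσd²): d = √[L(1−A)/(16πσT_eq⁴)].
d = √[6.12×10²⁶ × 0.75 / (16π × 5.67×10⁻⁸ × (293)⁴)] = 1.48×10¹¹ m = 0.988 AU.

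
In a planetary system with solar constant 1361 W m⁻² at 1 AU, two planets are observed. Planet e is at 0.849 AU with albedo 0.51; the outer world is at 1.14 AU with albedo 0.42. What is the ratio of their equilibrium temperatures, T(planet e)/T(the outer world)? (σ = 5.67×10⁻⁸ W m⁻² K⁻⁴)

T₁/T₂ ≈ 1.111

T_eq = [S₀(1−A)/(4σd²)]^(1/4), so T ∝ (1−A)^(1/4) / √d.
T₁ = [1361×0.49/(4×5.67×10⁻⁸×0.849²)]^(1/4) = 252.73 K.
T₂ = [1361×0.58/(4×5.67×10⁻⁸×1.14²)]^(1/4) = 227.49 K.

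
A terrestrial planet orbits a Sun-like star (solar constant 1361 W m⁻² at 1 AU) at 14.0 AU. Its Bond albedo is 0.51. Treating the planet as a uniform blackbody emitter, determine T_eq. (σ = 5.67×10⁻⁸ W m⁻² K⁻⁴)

Flux at 14.0 AU: S = 1361/14.0² = 6.94 W m⁻².
Energy balance: absorbed = emitted ⇒ πR²·S(1−A) = 4πR²·σT_eq⁴, so T_eq⁴ = S(1−A)/(4σ).
T_eq = [6.94 × 0.49 / (4 × 5.67×10⁻⁸)]^(1/4) = (1.50×10⁷)^(1/4) = 62.2 K.

T_eq ≈ 62.2 K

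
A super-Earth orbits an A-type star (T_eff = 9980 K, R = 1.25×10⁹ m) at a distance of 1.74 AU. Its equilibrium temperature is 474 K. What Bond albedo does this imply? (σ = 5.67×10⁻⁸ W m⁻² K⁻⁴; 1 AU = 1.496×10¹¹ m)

A ≈ 0.12

d = 1.74 AU = 2.60×10¹¹ m.
L = 4πR_⋆²σT_⋆⁴ = 4π(1.25×10⁹)² × 5.67×10⁻⁸ × (9980)⁴ = 1.10×10²⁸ W.
S = L/(4πd²) = 1.30×10⁴ W m⁻².
From T_eq⁴ = S(1−A)/(4σ): 1−A = 4σT_eq⁴/S.
1−A = 4 × 5.67×10⁻⁸ × (474)⁴ / 1.30×10⁴ = 0.883.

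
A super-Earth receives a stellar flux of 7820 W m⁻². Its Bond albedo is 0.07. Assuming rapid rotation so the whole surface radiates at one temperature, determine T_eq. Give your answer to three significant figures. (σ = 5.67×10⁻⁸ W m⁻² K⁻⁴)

T_eq ≈ 423 K

Energy balance: absorbed = emitted ⇒ πR²·S(1−A) = 4πR²·σT_eq⁴, so T_eq⁴ = S(1−A)/(4σ).
T_eq = [7820 × 0.93 / (4 × 5.67×10⁻⁸)]^(1/4) = (3.21×10¹⁰)^(1/4) = 423 K.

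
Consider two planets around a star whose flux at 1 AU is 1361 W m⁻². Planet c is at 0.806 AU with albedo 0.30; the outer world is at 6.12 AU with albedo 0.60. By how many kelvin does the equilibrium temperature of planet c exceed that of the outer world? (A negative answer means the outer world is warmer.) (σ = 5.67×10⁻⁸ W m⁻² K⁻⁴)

T_eq = [S₀(1−A)/(4σd²)]^(1/4), so T ∝ (1−A)^(1/4) / √d.
T₁ = [1361×0.70/(4×5.67×10⁻⁸×0.806²)]^(1/4) = 283.57 K.
T₂ = [1361×0.40/(4×5.67×10⁻⁸×6.12²)]^(1/4) = 89.47 K.

ΔT ≈ 194.1 K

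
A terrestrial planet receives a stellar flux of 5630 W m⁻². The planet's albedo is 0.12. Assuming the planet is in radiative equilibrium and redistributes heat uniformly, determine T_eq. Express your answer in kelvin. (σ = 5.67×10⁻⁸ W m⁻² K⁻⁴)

T_eq ≈ 384 K

Energy balance: absorbed = emitted ⇒ πR²·S(1−A) = 4πR²·σT_eq⁴, so T_eq⁴ = S(1−A)/(4σ).
T_eq = [5630 × 0.88 / (4 × 5.67×10⁻⁸)]^(1/4) = (2.18×10¹⁰)^(1/4) = 384 K.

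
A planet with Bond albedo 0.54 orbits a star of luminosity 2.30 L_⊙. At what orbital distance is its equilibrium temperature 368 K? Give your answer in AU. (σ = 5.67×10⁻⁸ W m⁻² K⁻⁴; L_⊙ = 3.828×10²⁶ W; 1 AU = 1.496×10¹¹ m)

L = 2.30 × 3.828×10²⁶ = 8.80×10²⁶ W.
From T_eq⁴ = L(1−A)/(16πσd²): d = √[L(1−A)/(16πσT_eq⁴)].
d = √[8.80×10²⁶ × 0.46 / (16π × 5.67×10⁻⁸ × (368)⁴)] = 8.80×10¹⁰ m = 0.588 AU.

d ≈ 0.588 AU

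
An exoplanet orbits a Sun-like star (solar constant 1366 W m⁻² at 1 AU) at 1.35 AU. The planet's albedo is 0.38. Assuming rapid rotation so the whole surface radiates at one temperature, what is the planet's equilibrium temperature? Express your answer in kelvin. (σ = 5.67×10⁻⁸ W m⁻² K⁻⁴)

T_eq ≈ 213 K

Flux at 1.35 AU: S = 1366/1.35² = 750 W m⁻².
Energy balance: absorbed = emitted ⇒ πR²·S(1−A) = 4πR²·σT_eq⁴, so T_eq⁴ = S(1−A)/(4σ).
T_eq = [750 × 0.62 / (4 × 5.67×10⁻⁸)]^(1/4) = (2.05×10⁹)^(1/4) = 213 K.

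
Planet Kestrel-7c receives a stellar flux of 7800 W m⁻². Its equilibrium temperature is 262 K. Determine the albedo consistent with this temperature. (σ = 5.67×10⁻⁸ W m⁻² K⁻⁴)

A ≈ 0.86

From T_eq⁴ = S(1−A)/(4σ): 1−A = 4σT_eq⁴/S.
1−A = 4 × 5.67×10⁻⁸ × (262)⁴ / 7800 = 0.137.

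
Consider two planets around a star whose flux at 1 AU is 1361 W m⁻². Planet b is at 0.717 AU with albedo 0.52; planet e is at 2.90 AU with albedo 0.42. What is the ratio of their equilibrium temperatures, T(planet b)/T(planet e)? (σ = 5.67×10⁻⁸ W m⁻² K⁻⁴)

T₁/T₂ ≈ 1.918

T_eq = [S₀(1−A)/(4σd²)]^(1/4), so T ∝ (1−A)^(1/4) / √d.
T₁ = [1361×0.48/(4×5.67×10⁻⁸×0.717²)]^(1/4) = 273.59 K.
T₂ = [1361×0.58/(4×5.67×10⁻⁸×2.90²)]^(1/4) = 142.63 K.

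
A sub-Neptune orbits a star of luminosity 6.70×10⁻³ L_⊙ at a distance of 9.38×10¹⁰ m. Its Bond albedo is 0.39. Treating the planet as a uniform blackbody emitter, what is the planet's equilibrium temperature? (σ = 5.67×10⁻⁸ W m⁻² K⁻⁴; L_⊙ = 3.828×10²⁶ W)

T_eq ≈ 88.9 K

L = 6.70×10⁻³ × 3.828×10²⁶ = 2.56×10²⁴ W.
Flux: S = L/(4πd²) = 2.56×10²⁴/(4π×(9.38×10¹⁰)²) = 23.2 W m⁻².
Energy balance: absorbed = emitted ⇒ πR²·S(1−A) = 4πR²·σT_eq⁴, so T_eq⁴ = S(1−A)/(4σ).
T_eq = [23.2 × 0.61 / (4 × 5.67×10⁻⁸)]^(1/4) = (6.24×10⁷)^(1/4) = 88.9 K.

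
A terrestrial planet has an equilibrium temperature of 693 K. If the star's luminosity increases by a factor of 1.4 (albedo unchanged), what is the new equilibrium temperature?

T_eq ≈ 754 K

T_eq ∝ L^(1/4) · d^(−1/2).
T′ = 693 × 1.4^(1/4) = 754 K.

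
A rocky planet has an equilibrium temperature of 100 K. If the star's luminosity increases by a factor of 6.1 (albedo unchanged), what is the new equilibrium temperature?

T_eq ∝ L^(1/4) · d^(−1/2).
T′ = 100 × 6.1^(1/4) = 157 K.

T_eq ≈ 157 K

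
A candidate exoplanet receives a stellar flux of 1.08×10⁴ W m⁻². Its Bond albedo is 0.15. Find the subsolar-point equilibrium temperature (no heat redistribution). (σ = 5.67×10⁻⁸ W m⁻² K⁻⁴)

At the subsolar point the surface absorbs S(1−A) and emits σT⁴ per unit area — no factor of 4, since only the local patch is in balance.
T = [1.08×10⁴ × 0.85 / 5.67×10⁻⁸]^(1/4) = (1.62×10¹¹)^(1/4) = 634 K.

T_ss ≈ 634 K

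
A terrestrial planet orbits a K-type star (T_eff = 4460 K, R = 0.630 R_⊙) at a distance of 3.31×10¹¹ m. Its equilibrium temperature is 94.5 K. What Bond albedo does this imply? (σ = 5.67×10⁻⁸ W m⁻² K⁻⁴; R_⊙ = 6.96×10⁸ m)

R_⋆ = 0.630 × 6.96×10⁸ = 4.38×10⁸ m.
L = 4πR_⋆²σT_⋆⁴ = 4π(4.38×10⁸)² × 5.67×10⁻⁸ × (4460)⁴ = 5.42×10²⁵ W.
S = L/(4πd²) = 39.4 W m⁻².
From T_eq⁴ = S(1−A)/(4σ): 1−A = 4σT_eq⁴/S.
1−A = 4 × 5.67×10⁻⁸ × (94.5)⁴ / 39.4 = 0.459.

A ≈ 0.54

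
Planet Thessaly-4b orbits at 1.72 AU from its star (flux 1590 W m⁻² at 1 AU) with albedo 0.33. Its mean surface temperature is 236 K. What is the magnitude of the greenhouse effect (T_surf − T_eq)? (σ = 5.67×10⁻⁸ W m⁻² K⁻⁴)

ΔT ≈ 36.4 K

S = 1590/1.72² = 537.5 W m⁻².
T_eq = [S(1−A)/(4σ)]^(1/4) = [537.5×0.67/(4×5.67×10⁻⁸)]^(1/4) = 199.6 K.
ΔT = T_surf − T_eq = 236 − 199.6.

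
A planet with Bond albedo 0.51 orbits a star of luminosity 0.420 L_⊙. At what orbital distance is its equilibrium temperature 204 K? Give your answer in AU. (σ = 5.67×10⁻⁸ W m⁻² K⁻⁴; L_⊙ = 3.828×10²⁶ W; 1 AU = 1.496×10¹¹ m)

d ≈ 0.844 AU

L = 0.420 × 3.828×10²⁶ = 1.61×10²⁶ W.
From T_eq⁴ = L(1−A)/(16πσd²): d = √[L(1−A)/(16πσT_eq⁴)].
d = √[1.61×10²⁶ × 0.49 / (16π × 5.67×10⁻⁸ × (204)⁴)] = 1.26×10¹¹ m = 0.844 AU.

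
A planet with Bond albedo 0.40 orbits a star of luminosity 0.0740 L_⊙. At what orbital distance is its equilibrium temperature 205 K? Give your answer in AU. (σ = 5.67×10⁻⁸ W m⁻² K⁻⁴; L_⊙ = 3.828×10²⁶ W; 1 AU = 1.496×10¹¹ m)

d ≈ 0.388 AU

L = 0.0740 × 3.828×10²⁶ = 2.83×10²⁵ W.
From T_eq⁴ = L(1−A)/(16πσd²): d = √[L(1−A)/(16πσT_eq⁴)].
d = √[2.83×10²⁵ × 0.60 / (16π × 5.67×10⁻⁸ × (205)⁴)] = 5.81×10¹⁰ m = 0.388 AU.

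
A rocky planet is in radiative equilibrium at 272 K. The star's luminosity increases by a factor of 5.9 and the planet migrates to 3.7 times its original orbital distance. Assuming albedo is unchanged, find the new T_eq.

T_eq ≈ 220 K

T_eq ∝ L^(1/4) · d^(−1/2).
T′ = 272 × 5.9^(1/4) / 3.7^(1/2) = 220 K.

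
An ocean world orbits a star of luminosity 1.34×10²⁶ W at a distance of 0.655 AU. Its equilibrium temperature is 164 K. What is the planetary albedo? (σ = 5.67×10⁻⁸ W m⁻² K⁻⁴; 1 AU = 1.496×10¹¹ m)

d = 0.655 AU = 9.80×10¹⁰ m.
Flux: S = L/(4πd²) = 1.34×10²⁶/(4π×(9.80×10¹⁰)²) = 1110 W m⁻².
From T_eq⁴ = S(1−A)/(4σ): 1−A = 4σT_eq⁴/S.
1−A = 4 × 5.67×10⁻⁸ × (164)⁴ / 1110 = 0.148.

A ≈ 0.85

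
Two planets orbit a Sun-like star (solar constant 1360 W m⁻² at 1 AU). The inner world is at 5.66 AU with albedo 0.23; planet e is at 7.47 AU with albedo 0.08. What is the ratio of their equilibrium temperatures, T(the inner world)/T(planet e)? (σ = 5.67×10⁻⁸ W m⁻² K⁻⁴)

T_eq = [S₀(1−A)/(4σd²)]^(1/4), so T ∝ (1−A)^(1/4) / √d.
T₁ = [1360×0.77/(4×5.67×10⁻⁸×5.66²)]^(1/4) = 109.57 K.
T₂ = [1360×0.92/(4×5.67×10⁻⁸×7.47²)]^(1/4) = 99.72 K.

T₁/T₂ ≈ 1.099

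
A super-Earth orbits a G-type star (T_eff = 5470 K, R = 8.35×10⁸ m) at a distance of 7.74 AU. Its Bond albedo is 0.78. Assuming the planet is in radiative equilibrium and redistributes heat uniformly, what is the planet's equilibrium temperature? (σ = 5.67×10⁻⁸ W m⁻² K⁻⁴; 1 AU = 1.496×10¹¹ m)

T_eq ≈ 71.1 K

d = 7.74 AU = 1.16×10¹² m.
L = 4πR_⋆²σT_⋆⁴ = 4π(8.35×10⁸)² × 5.67×10⁻⁸ × (5470)⁴ = 4.45×10²⁶ W.
S = L/(4πd²) = 26.4 W m⁻².
Energy balance: absorbed = emitted ⇒ πR²·S(1−A) = 4πR²·σT_eq⁴, so T_eq⁴ = S(1−A)/(4σ).
T_eq = [26.4 × 0.22 / (4 × 5.67×10⁻⁸)]^(1/4) = (2.56×10⁷)^(1/4) = 71.1 K.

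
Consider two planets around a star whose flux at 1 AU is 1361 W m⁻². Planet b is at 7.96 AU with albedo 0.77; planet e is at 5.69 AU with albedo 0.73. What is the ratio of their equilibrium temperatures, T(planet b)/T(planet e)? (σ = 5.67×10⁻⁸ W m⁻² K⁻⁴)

T₁/T₂ ≈ 0.812

T_eq = [S₀(1−A)/(4σd²)]^(1/4), so T ∝ (1−A)^(1/4) / √d.
T₁ = [1361×0.23/(4×5.67×10⁻⁸×7.96²)]^(1/4) = 68.32 K.
T₂ = [1361×0.27/(4×5.67×10⁻⁸×5.69²)]^(1/4) = 84.11 K.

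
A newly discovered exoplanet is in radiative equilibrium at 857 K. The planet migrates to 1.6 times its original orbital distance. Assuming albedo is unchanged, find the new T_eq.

T_eq ≈ 678 K

T_eq ∝ L^(1/4) · d^(−1/2).
T′ = 857 / 1.6^(1/2) = 678 K.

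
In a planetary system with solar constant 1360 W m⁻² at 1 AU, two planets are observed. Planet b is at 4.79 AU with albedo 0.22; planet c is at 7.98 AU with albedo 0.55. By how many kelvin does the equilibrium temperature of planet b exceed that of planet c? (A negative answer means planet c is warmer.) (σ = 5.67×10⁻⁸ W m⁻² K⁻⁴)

T_eq = [S₀(1−A)/(4σd²)]^(1/4), so T ∝ (1−A)^(1/4) / √d.
T₁ = [1360×0.78/(4×5.67×10⁻⁸×4.79²)]^(1/4) = 119.49 K.
T₂ = [1360×0.45/(4×5.67×10⁻⁸×7.98²)]^(1/4) = 80.68 K.

ΔT ≈ 38.8 K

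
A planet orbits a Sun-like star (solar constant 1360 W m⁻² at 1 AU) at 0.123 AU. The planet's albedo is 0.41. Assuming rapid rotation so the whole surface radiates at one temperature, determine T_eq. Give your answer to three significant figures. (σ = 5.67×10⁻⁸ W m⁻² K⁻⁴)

T_eq ≈ 695 K

Flux at 0.123 AU: S = 1360/0.123² = 8.99×10⁴ W m⁻².
Energy balance: absorbed = emitted ⇒ πR²·S(1−A) = 4πR²·σT_eq⁴, so T_eq⁴ = S(1−A)/(4σ).
T_eq = [8.99×10⁴ × 0.59 / (4 × 5.67×10⁻⁸)]^(1/4) = (2.34×10¹¹)^(1/4) = 695 K.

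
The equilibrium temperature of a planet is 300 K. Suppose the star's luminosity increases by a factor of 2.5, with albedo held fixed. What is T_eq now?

T_eq ≈ 377 K

T_eq ∝ L^(1/4) · d^(−1/2).
T′ = 300 × 2.5^(1/4) = 377 K.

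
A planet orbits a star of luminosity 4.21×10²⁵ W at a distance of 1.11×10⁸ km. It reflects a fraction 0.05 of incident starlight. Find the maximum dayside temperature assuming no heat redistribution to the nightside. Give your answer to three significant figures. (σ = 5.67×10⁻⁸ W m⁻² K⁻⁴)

d = 1.11×10⁸ km = 1.11×10¹¹ m.
Flux: S = L/(4πd²) = 4.21×10²⁵/(4π×(1.11×10¹¹)²) = 272 W m⁻².
With no redistribution each surface element balances locally: S(1−A) = σT⁴.
T = [272 × 0.95 / 5.67×10⁻⁸]^(1/4) = (4.56×10⁹)^(1/4) = 260 K.

T_ss ≈ 260 K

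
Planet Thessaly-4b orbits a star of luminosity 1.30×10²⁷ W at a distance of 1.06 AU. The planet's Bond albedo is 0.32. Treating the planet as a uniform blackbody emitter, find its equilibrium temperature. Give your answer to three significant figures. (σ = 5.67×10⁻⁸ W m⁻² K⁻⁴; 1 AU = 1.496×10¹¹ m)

T_eq ≈ 333 K

d = 1.06 AU = 1.59×10¹¹ m.
Flux: S = L/(4πd²) = 1.30×10²⁷/(4π×(1.59×10¹¹)²) = 4110 W m⁻².
Energy balance: absorbed = emitted ⇒ πR²·S(1−A) = 4πR²·σT_eq⁴, so T_eq⁴ = S(1−A)/(4σ).
T_eq = [4110 × 0.68 / (4 × 5.67×10⁻⁸)]^(1/4) = (1.23×10¹⁰)^(1/4) = 333 K.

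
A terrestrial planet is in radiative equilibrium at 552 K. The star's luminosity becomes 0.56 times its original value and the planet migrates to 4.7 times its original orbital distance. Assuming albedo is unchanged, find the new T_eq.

T_eq ≈ 220 K

T_eq ∝ L^(1/4) · d^(−1/2).
T′ = 552 × 0.56^(1/4) / 4.7^(1/2) = 220 K.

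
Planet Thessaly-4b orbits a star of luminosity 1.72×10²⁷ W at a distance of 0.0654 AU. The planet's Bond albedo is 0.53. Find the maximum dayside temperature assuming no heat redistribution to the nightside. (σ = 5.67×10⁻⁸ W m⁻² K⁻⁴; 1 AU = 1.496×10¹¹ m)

d = 0.0654 AU = 9.78×10⁹ m.
Flux: S = L/(4πd²) = 1.72×10²⁷/(4π×(9.78×10⁹)²) = 1.43×10⁶ W m⁻².
With no redistribution each surface element balances locally: S(1−A) = σT⁴.
T = [1.43×10⁶ × 0.47 / 5.67×10⁻⁸]^(1/4) = (1.19×10¹³)^(1/4) = 1860 K.

T_ss ≈ 1860 K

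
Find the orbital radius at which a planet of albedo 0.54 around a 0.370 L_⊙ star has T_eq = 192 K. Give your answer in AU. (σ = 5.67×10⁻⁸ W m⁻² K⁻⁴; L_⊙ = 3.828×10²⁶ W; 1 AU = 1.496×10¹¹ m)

d ≈ 0.867 AU

L = 0.370 × 3.828×10²⁶ = 1.42×10²⁶ W.
From T_eq⁴ = L(1−A)/(16πσd²): d = √[L(1−A)/(16πσT_eq⁴)].
d = √[1.42×10²⁶ × 0.46 / (16π × 5.67×10⁻⁸ × (192)⁴)] = 1.30×10¹¹ m = 0.867 AU.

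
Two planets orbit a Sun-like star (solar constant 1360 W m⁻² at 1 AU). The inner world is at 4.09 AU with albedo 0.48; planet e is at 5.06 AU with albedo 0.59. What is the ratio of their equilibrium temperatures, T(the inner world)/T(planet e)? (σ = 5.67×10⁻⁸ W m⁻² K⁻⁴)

T_eq = [S₀(1−A)/(4σd²)]^(1/4), so T ∝ (1−A)^(1/4) / √d.
T₁ = [1360×0.52/(4×5.67×10⁻⁸×4.09²)]^(1/4) = 116.85 K.
T₂ = [1360×0.41/(4×5.67×10⁻⁸×5.06²)]^(1/4) = 98.99 K.

T₁/T₂ ≈ 1.180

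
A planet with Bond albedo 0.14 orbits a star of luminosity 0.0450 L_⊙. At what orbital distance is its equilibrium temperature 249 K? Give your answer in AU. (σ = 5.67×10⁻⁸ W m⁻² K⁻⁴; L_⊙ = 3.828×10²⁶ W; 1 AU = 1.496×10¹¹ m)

d ≈ 0.246 AU

L = 0.0450 × 3.828×10²⁶ = 1.72×10²⁵ W.
From T_eq⁴ = L(1−A)/(16πσd²): d = √[L(1−A)/(16πσT_eq⁴)].
d = √[1.72×10²⁵ × 0.86 / (16π × 5.67×10⁻⁸ × (249)⁴)] = 3.68×10¹⁰ m = 0.246 AU.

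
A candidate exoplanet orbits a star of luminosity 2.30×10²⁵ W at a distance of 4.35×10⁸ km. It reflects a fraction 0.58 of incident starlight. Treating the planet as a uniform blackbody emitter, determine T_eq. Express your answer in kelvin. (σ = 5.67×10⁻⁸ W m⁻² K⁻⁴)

d = 4.35×10⁸ km = 4.35×10¹¹ m.
Flux: S = L/(4πd²) = 2.30×10²⁵/(4π×(4.35×10¹¹)²) = 9.67 W m⁻².
Energy balance: absorbed = emitted ⇒ πR²·S(1−A) = 4πR²·σT_eq⁴, so T_eq⁴ = S(1−A)/(4σ).
T_eq = [9.67 × 0.42 / (4 × 5.67×10⁻⁸)]^(1/4) = (1.79×10⁷)^(1/4) = 65.1 K.

T_eq ≈ 65.1 K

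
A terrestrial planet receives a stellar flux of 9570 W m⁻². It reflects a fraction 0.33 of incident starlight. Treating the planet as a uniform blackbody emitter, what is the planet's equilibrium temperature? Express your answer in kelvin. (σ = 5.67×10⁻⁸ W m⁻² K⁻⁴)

Energy balance: absorbed = emitted ⇒ πR²·S(1−A) = 4πR²·σT_eq⁴, so T_eq⁴ = S(1−A)/(4σ).
T_eq = [9570 × 0.67 / (4 × 5.67×10⁻⁸)]^(1/4) = (2.83×10¹⁰)^(1/4) = 410 K.

T_eq ≈ 410 K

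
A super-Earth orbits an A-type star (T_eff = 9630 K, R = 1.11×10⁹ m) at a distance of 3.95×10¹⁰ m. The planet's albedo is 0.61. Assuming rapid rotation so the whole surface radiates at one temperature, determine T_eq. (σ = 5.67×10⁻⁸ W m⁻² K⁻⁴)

T_eq ≈ 902 K

L = 4πR_⋆²σT_⋆⁴ = 4π(1.11×10⁹)² × 5.67×10⁻⁸ × (9630)⁴ = 7.55×10²⁷ W.
S = L/(4πd²) = 3.85×10⁵ W m⁻².
Energy balance: absorbed = emitted ⇒ πR²·S(1−A) = 4πR²·σT_eq⁴, so T_eq⁴ = S(1−A)/(4σ).
T_eq = [3.85×10⁵ × 0.39 / (4 × 5.67×10⁻⁸)]^(1/4) = (6.62×10¹¹)^(1/4) = 902 K.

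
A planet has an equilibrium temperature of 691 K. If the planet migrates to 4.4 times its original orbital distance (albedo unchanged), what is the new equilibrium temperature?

T_eq ∝ L^(1/4) · d^(−1/2).
T′ = 691 / 4.4^(1/2) = 329 K.

T_eq ≈ 329 K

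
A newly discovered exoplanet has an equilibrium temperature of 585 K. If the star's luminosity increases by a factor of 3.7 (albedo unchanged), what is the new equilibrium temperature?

T_eq ≈ 811 K

T_eq ∝ L^(1/4) · d^(−1/2).
T′ = 585 × 3.7^(1/4) = 811 K.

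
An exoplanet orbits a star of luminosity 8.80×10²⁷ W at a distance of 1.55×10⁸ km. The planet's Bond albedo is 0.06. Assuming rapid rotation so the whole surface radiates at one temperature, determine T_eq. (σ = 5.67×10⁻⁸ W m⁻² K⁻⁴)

d = 1.55×10⁸ km = 1.55×10¹¹ m.
Flux: S = L/(4πd²) = 8.80×10²⁷/(4π×(1.55×10¹¹)²) = 2.91×10⁴ W m⁻².
Energy balance: absorbed = emitted ⇒ πR²·S(1−A) = 4πR²·σT_eq⁴, so T_eq⁴ = S(1−A)/(4σ).
T_eq = [2.91×10⁴ × 0.94 / (4 × 5.67×10⁻⁸)]^(1/4) = (1.21×10¹¹)^(1/4) = 590 K.

T_eq ≈ 590 K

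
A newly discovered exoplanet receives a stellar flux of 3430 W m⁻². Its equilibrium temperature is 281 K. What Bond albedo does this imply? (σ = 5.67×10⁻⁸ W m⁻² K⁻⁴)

From T_eq⁴ = S(1−A)/(4σ): 1−A = 4σT_eq⁴/S.
1−A = 4 × 5.67×10⁻⁸ × (281)⁴ / 3430 = 0.412.

A ≈ 0.59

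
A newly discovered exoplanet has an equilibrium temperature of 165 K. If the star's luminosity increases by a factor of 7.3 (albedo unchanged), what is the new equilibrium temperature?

T_eq ≈ 271 K

T_eq ∝ L^(1/4) · d^(−1/2).
T′ = 165 × 7.3^(1/4) = 271 K.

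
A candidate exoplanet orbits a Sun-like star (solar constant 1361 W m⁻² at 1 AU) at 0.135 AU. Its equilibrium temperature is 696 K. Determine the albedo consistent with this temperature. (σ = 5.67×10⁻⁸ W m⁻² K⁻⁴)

Flux at 0.135 AU: S = 1361/0.135² = 7.47×10⁴ W m⁻².
From T_eq⁴ = S(1−A)/(4σ): 1−A = 4σT_eq⁴/S.
1−A = 4 × 5.67×10⁻⁸ × (696)⁴ / 7.47×10⁴ = 0.713.

A ≈ 0.29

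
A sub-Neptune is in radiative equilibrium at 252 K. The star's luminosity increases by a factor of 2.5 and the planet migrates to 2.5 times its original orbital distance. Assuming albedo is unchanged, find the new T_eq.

T_eq ≈ 200 K

T_eq ∝ L^(1/4) · d^(−1/2).
T′ = 252 × 2.5^(1/4) / 2.5^(1/2) = 200 K.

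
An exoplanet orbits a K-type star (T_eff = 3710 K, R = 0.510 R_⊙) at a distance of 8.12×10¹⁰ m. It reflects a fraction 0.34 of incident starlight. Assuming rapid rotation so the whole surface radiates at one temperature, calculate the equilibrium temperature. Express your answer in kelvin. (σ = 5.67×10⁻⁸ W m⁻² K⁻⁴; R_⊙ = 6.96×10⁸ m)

T_eq ≈ 156 K

R_⋆ = 0.510 × 6.96×10⁸ = 3.55×10⁸ m.
L = 4πR_⋆²σT_⋆⁴ = 4π(3.55×10⁸)² × 5.67×10⁻⁸ × (3710)⁴ = 1.70×10²⁵ W.
S = L/(4πd²) = 205 W m⁻².
Energy balance: absorbed = emitted ⇒ πR²·S(1−A) = 4πR²·σT_eq⁴, so T_eq⁴ = S(1−A)/(4σ).
T_eq = [205 × 0.66 / (4 × 5.67×10⁻⁸)]^(1/4) = (5.97×10⁸)^(1/4) = 156 K.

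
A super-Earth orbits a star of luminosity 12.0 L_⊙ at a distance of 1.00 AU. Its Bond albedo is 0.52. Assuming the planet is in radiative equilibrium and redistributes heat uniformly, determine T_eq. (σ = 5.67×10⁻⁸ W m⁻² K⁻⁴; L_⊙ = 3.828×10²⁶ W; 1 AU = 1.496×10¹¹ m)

T_eq ≈ 431 K

d = 1.00 AU = 1.50×10¹¹ m.
L = 12.0 × 3.828×10²⁶ = 4.59×10²⁷ W.
Flux: S = L/(4πd²) = 4.59×10²⁷/(4π×(1.50×10¹¹)²) = 1.63×10⁴ W m⁻².
Energy balance: absorbed = emitted ⇒ πR²·S(1−A) = 4πR²·σT_eq⁴, so T_eq⁴ = S(1−A)/(4σ).
T_eq = [1.63×10⁴ × 0.48 / (4 × 5.67×10⁻⁸)]^(1/4) = (3.46×10¹⁰)^(1/4) = 431 K.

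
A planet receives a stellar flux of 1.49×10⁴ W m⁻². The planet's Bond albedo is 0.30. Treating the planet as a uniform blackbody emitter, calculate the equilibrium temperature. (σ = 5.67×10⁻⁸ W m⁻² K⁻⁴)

T_eq ≈ 463 K

Energy balance: absorbed = emitted ⇒ πR²·S(1−A) = 4πR²·σT_eq⁴, so T_eq⁴ = S(1−A)/(4σ).
T_eq = [1.49×10⁴ × 0.70 / (4 × 5.67×10⁻⁸)]^(1/4) = (4.60×10¹⁰)^(1/4) = 463 K.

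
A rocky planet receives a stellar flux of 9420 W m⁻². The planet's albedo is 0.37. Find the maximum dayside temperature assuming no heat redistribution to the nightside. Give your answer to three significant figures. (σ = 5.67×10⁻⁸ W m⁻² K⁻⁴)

T_ss ≈ 569 K

With no redistribution each surface element balances locally: S(1−A) = σT⁴.
T = [9420 × 0.63 / 5.67×10⁻⁸]^(1/4) = (1.05×10¹¹)^(1/4) = 569 K.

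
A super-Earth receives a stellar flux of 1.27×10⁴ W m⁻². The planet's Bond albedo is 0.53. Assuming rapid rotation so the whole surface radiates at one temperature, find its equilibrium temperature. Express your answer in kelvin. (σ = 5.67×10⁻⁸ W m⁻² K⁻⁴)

Energy balance: absorbed = emitted ⇒ πR²·S(1−A) = 4πR²·σT_eq⁴, so T_eq⁴ = S(1−A)/(4σ).
T_eq = [1.27×10⁴ × 0.47 / (4 × 5.67×10⁻⁸)]^(1/4) = (2.63×10¹⁰)^(1/4) = 403 K.

T_eq ≈ 403 K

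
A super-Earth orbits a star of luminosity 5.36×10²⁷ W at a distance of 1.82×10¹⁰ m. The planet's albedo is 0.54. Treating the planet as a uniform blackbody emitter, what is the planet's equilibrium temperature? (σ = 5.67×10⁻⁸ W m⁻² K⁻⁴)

T_eq ≈ 1270 K

Flux: S = L/(4πd²) = 5.36×10²⁷/(4π×(1.82×10¹⁰)²) = 1.29×10⁶ W m⁻².
Energy balance: absorbed = emitted ⇒ πR²·S(1−A) = 4πR²·σT_eq⁴, so T_eq⁴ = S(1−A)/(4σ).
T_eq = [1.29×10⁶ × 0.46 / (4 × 5.67×10⁻⁸)]^(1/4) = (2.61×10¹²)^(1/4) = 1270 K.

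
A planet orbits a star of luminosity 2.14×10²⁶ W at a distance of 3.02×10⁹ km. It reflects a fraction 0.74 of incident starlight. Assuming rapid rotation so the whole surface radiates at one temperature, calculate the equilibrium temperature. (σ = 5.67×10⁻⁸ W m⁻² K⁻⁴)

d = 3.02×10⁹ km = 3.02×10¹² m.
Flux: S = L/(4πd²) = 2.14×10²⁶/(4π×(3.02×10¹²)²) = 1.87 W m⁻².
Energy balance: absorbed = emitted ⇒ πR²·S(1−A) = 4πR²·σT_eq⁴, so T_eq⁴ = S(1−A)/(4σ).
T_eq = [1.87 × 0.26 / (4 × 5.67×10⁻⁸)]^(1/4) = (2.14×10⁶)^(1/4) = 38.2 K.

T_eq ≈ 38.2 K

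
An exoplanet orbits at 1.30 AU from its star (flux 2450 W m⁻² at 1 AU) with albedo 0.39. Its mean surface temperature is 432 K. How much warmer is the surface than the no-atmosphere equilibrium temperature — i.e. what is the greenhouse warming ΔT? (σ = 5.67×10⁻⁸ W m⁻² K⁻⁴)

ΔT ≈ 182.1 K

S = 2450/1.30² = 1450 W m⁻².
T_eq = [S(1−A)/(4σ)]^(1/4) = [1450×0.61/(4×5.67×10⁻⁸)]^(1/4) = 249.9 K.
ΔT = T_surf − T_eq = 432 − 249.9.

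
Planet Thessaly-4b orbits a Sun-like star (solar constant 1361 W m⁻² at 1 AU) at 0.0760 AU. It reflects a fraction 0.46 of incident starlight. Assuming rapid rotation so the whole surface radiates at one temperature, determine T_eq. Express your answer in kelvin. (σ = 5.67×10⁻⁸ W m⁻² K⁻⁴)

T_eq ≈ 865 K

Flux at 0.0760 AU: S = 1361/0.0760² = 2.36×10⁵ W m⁻².
Energy balance: absorbed = emitted ⇒ πR²·S(1−A) = 4πR²·σT_eq⁴, so T_eq⁴ = S(1−A)/(4σ).
T_eq = [2.36×10⁵ × 0.54 / (4 × 5.67×10⁻⁸)]^(1/4) = (5.61×10¹¹)^(1/4) = 865 K.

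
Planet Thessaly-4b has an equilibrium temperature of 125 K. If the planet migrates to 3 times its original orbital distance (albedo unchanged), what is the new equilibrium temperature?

T_eq ∝ L^(1/4) · d^(−1/2).
T′ = 125 / 3^(1/2) = 72.2 K.

T_eq ≈ 72.2 K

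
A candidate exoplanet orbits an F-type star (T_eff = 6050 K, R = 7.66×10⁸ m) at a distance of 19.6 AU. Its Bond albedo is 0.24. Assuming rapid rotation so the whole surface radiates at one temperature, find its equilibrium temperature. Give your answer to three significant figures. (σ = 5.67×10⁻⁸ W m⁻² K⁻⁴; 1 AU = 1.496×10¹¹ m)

T_eq ≈ 64.6 K

d = 19.6 AU = 2.93×10¹² m.
L = 4πR_⋆²σT_⋆⁴ = 4π(7.66×10⁸)² × 5.67×10⁻⁸ × (6050)⁴ = 5.60×10²⁶ W.
S = L/(4πd²) = 5.18 W m⁻².
Energy balance: absorbed = emitted ⇒ πR²·S(1−A) = 4πR²·σT_eq⁴, so T_eq⁴ = S(1−A)/(4σ).
T_eq = [5.18 × 0.76 / (4 × 5.67×10⁻⁸)]^(1/4) = (1.74×10⁷)^(1/4) = 64.6 K.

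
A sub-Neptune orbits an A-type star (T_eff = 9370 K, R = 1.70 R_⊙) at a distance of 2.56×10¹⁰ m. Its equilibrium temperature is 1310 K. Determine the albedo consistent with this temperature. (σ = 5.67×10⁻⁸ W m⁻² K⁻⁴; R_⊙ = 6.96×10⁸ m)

R_⋆ = 1.70 × 6.96×10⁸ = 1.18×10⁹ m.
L = 4πR_⋆²σT_⋆⁴ = 4π(1.18×10⁹)² × 5.67×10⁻⁸ × (9370)⁴ = 7.69×10²⁷ W.
S = L/(4πd²) = 9.34×10⁵ W m⁻².
From T_eq⁴ = S(1−A)/(4σ): 1−A = 4σT_eq⁴/S.
1−A = 4 × 5.67×10⁻⁸ × (1310)⁴ / 9.34×10⁵ = 0.715.

A ≈ 0.28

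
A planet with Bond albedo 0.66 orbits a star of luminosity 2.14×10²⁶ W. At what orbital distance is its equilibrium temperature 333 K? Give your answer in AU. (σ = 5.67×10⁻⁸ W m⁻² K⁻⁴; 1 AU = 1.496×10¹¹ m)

From T_eq⁴ = L(1−A)/(16πσd²): d = √[L(1−A)/(16πσT_eq⁴)].
d = √[2.14×10²⁶ × 0.34 / (16π × 5.67×10⁻⁸ × (333)⁴)] = 4.56×10¹⁰ m = 0.305 AU.

d ≈ 0.305 AU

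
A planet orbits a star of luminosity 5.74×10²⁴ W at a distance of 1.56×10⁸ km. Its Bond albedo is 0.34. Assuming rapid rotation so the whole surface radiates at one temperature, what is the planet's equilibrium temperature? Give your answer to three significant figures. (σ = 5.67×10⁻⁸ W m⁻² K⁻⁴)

d = 1.56×10⁸ km = 1.56×10¹¹ m.
Flux: S = L/(4πd²) = 5.74×10²⁴/(4π×(1.56×10¹¹)²) = 18.8 W m⁻².
Energy balance: absorbed = emitted ⇒ πR²·S(1−A) = 4πR²·σT_eq⁴, so T_eq⁴ = S(1−A)/(4σ).
T_eq = [18.8 × 0.66 / (4 × 5.67×10⁻⁸)]^(1/4) = (5.46×10⁷)^(1/4) = 86.0 K.

T_eq ≈ 86.0 K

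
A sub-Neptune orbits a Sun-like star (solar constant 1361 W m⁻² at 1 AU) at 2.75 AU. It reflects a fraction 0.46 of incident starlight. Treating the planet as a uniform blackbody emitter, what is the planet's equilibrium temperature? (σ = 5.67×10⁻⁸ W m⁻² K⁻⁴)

Flux at 2.75 AU: S = 1361/2.75² = 180 W m⁻².
Energy balance: absorbed = emitted ⇒ πR²·S(1−A) = 4πR²·σT_eq⁴, so T_eq⁴ = S(1−A)/(4σ).
T_eq = [180 × 0.54 / (4 × 5.67×10⁻⁸)]^(1/4) = (4.28×10⁸)^(1/4) = 144 K.

T_eq ≈ 144 K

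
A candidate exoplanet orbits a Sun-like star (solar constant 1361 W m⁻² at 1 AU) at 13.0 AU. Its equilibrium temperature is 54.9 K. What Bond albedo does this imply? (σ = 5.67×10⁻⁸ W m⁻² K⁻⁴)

A ≈ 0.74

Flux at 13.0 AU: S = 1361/13.0² = 8.05 W m⁻².
From T_eq⁴ = S(1−A)/(4σ): 1−A = 4σT_eq⁴/S.
1−A = 4 × 5.67×10⁻⁸ × (54.9)⁴ / 8.05 = 0.256.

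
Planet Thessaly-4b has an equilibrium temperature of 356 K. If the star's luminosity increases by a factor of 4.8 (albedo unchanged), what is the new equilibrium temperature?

T_eq ≈ 527 K

T_eq ∝ L^(1/4) · d^(−1/2).
T′ = 356 × 4.8^(1/4) = 527 K.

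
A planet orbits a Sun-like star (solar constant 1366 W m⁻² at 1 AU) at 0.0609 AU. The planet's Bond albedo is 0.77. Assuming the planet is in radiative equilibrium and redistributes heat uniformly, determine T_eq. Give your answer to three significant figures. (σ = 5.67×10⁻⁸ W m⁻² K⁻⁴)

Flux at 0.0609 AU: S = 1366/0.0609² = 3.68×10⁵ W m⁻².
Energy balance: absorbed = emitted ⇒ πR²·S(1−A) = 4πR²·σT_eq⁴, so T_eq⁴ = S(1−A)/(4σ).
T_eq = [3.68×10⁵ × 0.23 / (4 × 5.67×10⁻⁸)]^(1/4) = (3.74×10¹¹)^(1/4) = 782 K.

T_eq ≈ 782 K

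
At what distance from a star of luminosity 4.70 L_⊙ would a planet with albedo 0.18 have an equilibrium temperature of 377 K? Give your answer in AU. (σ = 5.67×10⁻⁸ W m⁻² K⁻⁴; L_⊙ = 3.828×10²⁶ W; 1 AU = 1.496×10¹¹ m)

L = 4.70 × 3.828×10²⁶ = 1.80×10²⁷ W.
From T_eq⁴ = L(1−A)/(16πσd²): d = √[L(1−A)/(16πσT_eq⁴)].
d = √[1.80×10²⁷ × 0.82 / (16π × 5.67×10⁻⁸ × (377)⁴)] = 1.60×10¹¹ m = 1.07 AU.

d ≈ 1.07 AU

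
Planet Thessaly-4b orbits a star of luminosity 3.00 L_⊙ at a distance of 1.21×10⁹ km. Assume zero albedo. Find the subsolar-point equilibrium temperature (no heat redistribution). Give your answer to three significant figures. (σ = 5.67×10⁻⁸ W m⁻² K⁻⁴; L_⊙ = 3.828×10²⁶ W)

d = 1.21×10⁹ km = 1.21×10¹² m.
L = 3.00 × 3.828×10²⁶ = 1.15×10²⁷ W.
Flux: S = L/(4πd²) = 1.15×10²⁷/(4π×(1.21×10¹²)²) = 62.4 W m⁻².
At the subsolar point the surface absorbs S(1−A) and emits σT⁴ per unit area — no factor of 4, since only the local patch is in balance.
T = [62.4 × 1.00 / 5.67×10⁻⁸]^(1/4) = (1.10×10⁹)^(1/4) = 182 K.

T_ss ≈ 182 K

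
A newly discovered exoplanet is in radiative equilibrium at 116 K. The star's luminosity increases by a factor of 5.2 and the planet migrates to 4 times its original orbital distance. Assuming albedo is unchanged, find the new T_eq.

T_eq ∝ L^(1/4) · d^(−1/2).
T′ = 116 × 5.2^(1/4) / 4^(1/2) = 87.6 K.

T_eq ≈ 87.6 K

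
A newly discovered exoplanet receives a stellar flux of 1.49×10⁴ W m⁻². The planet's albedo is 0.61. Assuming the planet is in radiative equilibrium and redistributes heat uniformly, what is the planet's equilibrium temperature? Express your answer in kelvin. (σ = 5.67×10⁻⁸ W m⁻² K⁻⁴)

Energy balance: absorbed = emitted ⇒ πR²·S(1−A) = 4πR²·σT_eq⁴, so T_eq⁴ = S(1−A)/(4σ).
T_eq = [1.49×10⁴ × 0.39 / (4 × 5.67×10⁻⁸)]^(1/4) = (2.56×10¹⁰)^(1/4) = 400 K.

T_eq ≈ 400 K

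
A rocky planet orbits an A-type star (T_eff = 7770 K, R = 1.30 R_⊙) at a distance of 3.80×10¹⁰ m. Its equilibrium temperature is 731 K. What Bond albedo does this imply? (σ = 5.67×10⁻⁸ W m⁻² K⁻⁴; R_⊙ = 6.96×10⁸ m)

R_⋆ = 1.30 × 6.96×10⁸ = 9.05×10⁸ m.
L = 4πR_⋆²σT_⋆⁴ = 4π(9.05×10⁸)² × 5.67×10⁻⁸ × (7770)⁴ = 2.13×10²⁷ W.
S = L/(4πd²) = 1.17×10⁵ W m⁻².
From T_eq⁴ = S(1−A)/(4σ): 1−A = 4σT_eq⁴/S.
1−A = 4 × 5.67×10⁻⁸ × (731)⁴ / 1.17×10⁵ = 0.553.

A ≈ 0.45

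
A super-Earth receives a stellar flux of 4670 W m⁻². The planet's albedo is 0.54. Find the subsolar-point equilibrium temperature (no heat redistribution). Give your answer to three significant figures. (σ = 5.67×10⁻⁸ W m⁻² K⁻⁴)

At the subsolar point the surface absorbs S(1−A) and emits σT⁴ per unit area — no factor of 4, since only the local patch is in balance.
T = [4670 × 0.46 / 5.67×10⁻⁸]^(1/4) = (3.79×10¹⁰)^(1/4) = 441 K.

T_ss ≈ 441 K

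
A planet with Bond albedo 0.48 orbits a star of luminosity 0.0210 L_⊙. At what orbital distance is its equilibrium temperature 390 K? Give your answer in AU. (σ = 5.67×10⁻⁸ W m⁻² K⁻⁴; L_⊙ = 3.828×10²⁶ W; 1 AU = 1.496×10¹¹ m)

d ≈ 0.0532 AU

L = 0.0210 × 3.828×10²⁶ = 8.04×10²⁴ W.
From T_eq⁴ = L(1−A)/(16πσd²): d = √[L(1−A)/(16πσT_eq⁴)].
d = √[8.04×10²⁴ × 0.52 / (16π × 5.67×10⁻⁸ × (390)⁴)] = 7.96×10⁹ m = 0.0532 AU.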